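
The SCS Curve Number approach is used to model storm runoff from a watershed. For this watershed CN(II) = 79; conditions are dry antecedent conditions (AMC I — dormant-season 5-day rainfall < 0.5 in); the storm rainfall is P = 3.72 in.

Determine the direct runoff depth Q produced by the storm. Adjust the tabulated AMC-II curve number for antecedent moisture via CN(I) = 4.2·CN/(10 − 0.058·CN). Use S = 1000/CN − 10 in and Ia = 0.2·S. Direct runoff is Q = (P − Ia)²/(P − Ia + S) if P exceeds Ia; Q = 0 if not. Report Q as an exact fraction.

Adjust CN=79 to AMC I: 4.2·79/(10 − 0.058·79) → (1659/5) ÷ (2709/500) = 7900/129 ≈ 61.240
S = 1000/(7900/129) − 10 = 500/79 in ≈ 6.329 in
Ia = 0.2S: 0.2·6.329 = 1.266 in (exactly 100/79)
Since P=3.720 > Ia=1.266: effective rainfall P−Ia = 4847/1975 in
Q = (4847/1975)²/((4847/1975) + 500/79) = (23493409/3900625)/(17347/1975) = 23493409/34260325 in ≈ 0.686 in

Q = 23493409/34260325 in ≈ 0.686 in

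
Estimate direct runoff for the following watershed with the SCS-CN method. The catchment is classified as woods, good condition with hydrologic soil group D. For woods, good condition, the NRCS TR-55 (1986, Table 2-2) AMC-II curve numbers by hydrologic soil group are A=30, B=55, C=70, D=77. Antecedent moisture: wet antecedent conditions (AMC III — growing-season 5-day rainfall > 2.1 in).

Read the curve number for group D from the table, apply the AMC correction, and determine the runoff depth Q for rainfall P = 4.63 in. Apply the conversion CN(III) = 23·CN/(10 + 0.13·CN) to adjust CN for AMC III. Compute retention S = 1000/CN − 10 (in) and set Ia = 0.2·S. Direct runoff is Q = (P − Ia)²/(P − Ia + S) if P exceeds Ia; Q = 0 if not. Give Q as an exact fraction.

Q = 1132389801/336112700 in ≈ 3.369 in

NRCS table: woods, good condition, soil group D → CN(II) = 77
Adjust CN=77 to AMC III: 23·77/(10 + 0.13·77) → 1771 ÷ (2001/100) = 7700/87 ≈ 88.506
S = 1000/(7700/87) − 10 = 100/77 in ≈ 1.299 in
Ia = 0.2·(100/77) = 20/77 in ≈ 0.260 in
Excess rainfall: 4.630 − 0.260 = 4.370 in; P > Ia so Q > 0
Runoff Q = (P−Ia)²/(P−Ia+S) = (4.370)²/(4.370+1.299) = 1132389801/336112700 ≈ 3.369 in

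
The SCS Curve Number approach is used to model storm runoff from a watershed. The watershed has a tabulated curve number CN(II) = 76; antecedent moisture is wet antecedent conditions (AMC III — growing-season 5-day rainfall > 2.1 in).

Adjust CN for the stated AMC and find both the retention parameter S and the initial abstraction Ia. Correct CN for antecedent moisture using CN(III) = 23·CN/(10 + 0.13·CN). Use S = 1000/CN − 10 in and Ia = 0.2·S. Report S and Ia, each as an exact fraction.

S = 600/437 in ≈ 1.373 in; Ia = 120/437 in ≈ 0.275 in

Adjust CN=76 to AMC III: 23·76/(10 + 0.13·76) → 1748 ÷ (497/25) = 43700/497 ≈ 87.928
Retention S: 1000/CN − 10 with CN=87.928 → S = 600/437 ≈ 1.373 in
Ia = 0.2S: 0.2·1.373 = 0.275 in (exactly 120/437)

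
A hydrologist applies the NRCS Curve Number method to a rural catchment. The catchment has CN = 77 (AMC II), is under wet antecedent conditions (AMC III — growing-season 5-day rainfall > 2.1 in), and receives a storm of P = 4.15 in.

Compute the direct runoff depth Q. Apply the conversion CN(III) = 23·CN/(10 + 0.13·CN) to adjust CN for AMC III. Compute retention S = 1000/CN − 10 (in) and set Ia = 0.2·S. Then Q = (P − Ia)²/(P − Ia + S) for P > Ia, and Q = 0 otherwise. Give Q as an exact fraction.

Q = 35892081/12306140 in ≈ 2.917 in

Wet (AMC III): CN(III) = 23·77/(10 + 0.13·77) = 1771/(2001/100) = 7700/87 ≈ 88.506
Max retention: S = 1000/(7700/87) − 10 = 100/77 in (≈ 1.299 in)
Initial abstraction Ia = S/5 = (100/77)/5 = 20/77 ≈ 0.260 in
Since P=4.150 > Ia=0.260: effective rainfall P−Ia = 5991/1540 in
Q = (5991/1540)²/((5991/1540) + 100/77) = (35892081/2371600)/(7991/1540) = 35892081/12306140 in ≈ 2.917 in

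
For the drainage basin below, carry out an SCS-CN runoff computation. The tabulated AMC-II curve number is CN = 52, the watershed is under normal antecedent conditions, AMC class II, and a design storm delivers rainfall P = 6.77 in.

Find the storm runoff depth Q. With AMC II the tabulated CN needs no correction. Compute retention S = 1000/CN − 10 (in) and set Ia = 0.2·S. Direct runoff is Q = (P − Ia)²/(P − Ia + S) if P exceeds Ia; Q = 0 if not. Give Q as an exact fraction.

Q = 40972801/23921300 in ≈ 1.713 in

Average conditions: CN = 52 (no AMC adjustment).
Max retention: S = 1000/52 − 10 = 120/13 in (≈ 9.231 in)
Ia = 0.2S: 0.2·9.231 = 1.846 in (exactly 24/13)
P − Ia = 6.770 − 1.846 = 6401/1300 ≈ 4.924 in (> 0, runoff occurs)
Runoff Q = (P−Ia)²/(P−Ia+S) = (4.924)²/(4.924+9.231) = 40972801/23921300 ≈ 1.713 in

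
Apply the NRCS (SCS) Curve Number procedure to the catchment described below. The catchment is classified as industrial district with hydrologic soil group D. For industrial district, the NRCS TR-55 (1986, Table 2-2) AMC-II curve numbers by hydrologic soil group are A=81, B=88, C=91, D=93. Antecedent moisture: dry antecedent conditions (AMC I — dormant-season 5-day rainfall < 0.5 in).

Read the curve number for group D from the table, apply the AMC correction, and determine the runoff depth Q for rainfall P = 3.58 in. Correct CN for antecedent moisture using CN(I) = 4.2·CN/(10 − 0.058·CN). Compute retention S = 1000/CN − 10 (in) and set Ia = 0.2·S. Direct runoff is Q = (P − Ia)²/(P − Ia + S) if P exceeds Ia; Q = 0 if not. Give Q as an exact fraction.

NRCS table: industrial district, soil group D → CN(II) = 93
Dry (AMC I): CN(I) = 4.2·93/(10 − 0.058·93) = (1953/5)/(2303/500) = 27900/329 ≈ 84.802
S = 1000/(27900/329) − 10 = 500/279 in ≈ 1.792 in
Initial abstraction Ia = S/5 = (500/279)/5 = 100/279 ≈ 0.358 in
P − Ia = 3.580 − 0.358 = 44941/13950 ≈ 3.222 in (> 0, runoff occurs)
Runoff Q = (P−Ia)²/(P−Ia+S) = (3.222)²/(3.222+1.792) = 2019693481/975676950 ≈ 2.070 in

Q = 2019693481/975676950 in ≈ 2.070 in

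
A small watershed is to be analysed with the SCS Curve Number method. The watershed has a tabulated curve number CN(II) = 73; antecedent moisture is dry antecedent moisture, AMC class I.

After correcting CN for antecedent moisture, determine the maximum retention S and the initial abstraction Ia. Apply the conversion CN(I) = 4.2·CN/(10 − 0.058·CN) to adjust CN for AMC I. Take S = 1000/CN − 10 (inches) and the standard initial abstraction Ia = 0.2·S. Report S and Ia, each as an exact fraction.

Adjust CN=73 to AMC I: 4.2·73/(10 − 0.058·73) → (1533/5) ÷ (2883/500) = 51100/961 ≈ 53.174
Retention S: 1000/CN − 10 with CN=53.174 → S = 4500/511 ≈ 8.806 in
Initial abstraction Ia = S/5 = (4500/511)/5 = 900/511 ≈ 1.761 in

S = 4500/511 in ≈ 8.806 in; Ia = 900/511 in ≈ 1.761 in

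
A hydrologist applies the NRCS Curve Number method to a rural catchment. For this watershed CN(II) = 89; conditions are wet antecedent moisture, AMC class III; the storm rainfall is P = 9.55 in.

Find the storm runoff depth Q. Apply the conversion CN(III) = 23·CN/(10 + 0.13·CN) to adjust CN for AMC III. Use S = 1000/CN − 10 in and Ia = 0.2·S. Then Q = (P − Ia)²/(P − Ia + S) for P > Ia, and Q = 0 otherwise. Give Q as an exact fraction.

Wet (AMC III): CN(III) = 23·89/(10 + 0.13·89) = 2047/(2157/100) = 204700/2157 ≈ 94.900
S = 1000/(204700/2157) − 10 = 1100/2047 in ≈ 0.537 in
Initial abstraction Ia = S/5 = (1100/2047)/5 = 220/2047 ≈ 0.107 in
Excess rainfall: 9.550 − 0.107 = 9.443 in; P > Ia so Q > 0
Runoff Q = (P−Ia)²/(P−Ia+S) = (9.443)²/(9.443+0.537) = 149441776929/16727142380 ≈ 8.934 in

Q = 149441776929/16727142380 in ≈ 8.934 in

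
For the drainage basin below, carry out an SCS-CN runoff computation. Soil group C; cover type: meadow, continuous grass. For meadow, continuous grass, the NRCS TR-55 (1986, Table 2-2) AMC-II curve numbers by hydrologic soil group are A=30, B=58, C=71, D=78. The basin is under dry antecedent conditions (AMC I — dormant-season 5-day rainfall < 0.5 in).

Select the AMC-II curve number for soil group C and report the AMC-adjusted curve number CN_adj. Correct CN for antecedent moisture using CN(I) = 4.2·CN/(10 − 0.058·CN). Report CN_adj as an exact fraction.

CN_adj = 149100/2941 ≈ 50.697

NRCS table: meadow, continuous grass, soil group C → CN(II) = 71
Dry (AMC I): CN(I) = 4.2·71/(10 − 0.058·71) = (1491/5)/(2941/500) = 149100/2941 ≈ 50.697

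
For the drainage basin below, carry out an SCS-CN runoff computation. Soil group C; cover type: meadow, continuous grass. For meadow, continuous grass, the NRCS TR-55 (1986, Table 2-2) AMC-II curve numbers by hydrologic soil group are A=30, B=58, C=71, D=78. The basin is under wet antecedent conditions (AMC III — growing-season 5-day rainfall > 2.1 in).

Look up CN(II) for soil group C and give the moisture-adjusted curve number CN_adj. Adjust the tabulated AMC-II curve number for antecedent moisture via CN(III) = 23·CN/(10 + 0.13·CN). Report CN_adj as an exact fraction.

NRCS table: meadow, continuous grass, soil group C → CN(II) = 71
Wet (AMC III): CN(III) = 23·71/(10 + 0.13·71) = 1633/(1923/100) = 163300/1923 ≈ 84.919

CN_adj = 163300/1923 ≈ 84.919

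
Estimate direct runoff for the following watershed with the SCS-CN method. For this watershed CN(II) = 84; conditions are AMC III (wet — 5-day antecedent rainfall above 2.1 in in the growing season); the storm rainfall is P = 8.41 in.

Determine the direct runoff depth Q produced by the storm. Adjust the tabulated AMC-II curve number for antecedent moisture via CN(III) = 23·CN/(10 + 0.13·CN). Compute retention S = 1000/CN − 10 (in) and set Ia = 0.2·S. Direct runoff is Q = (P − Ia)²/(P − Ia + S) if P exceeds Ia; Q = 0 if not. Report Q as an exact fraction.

Q = 158565629209/21165204900 in ≈ 7.492 in

Adjust CN=84 to AMC III: 23·84/(10 + 0.13·84) → 1932 ÷ (523/25) = 48300/523 ≈ 92.352
Max retention: S = 1000/(48300/523) − 10 = 400/483 in (≈ 0.828 in)
Ia = 0.2·(400/483) = 80/483 in ≈ 0.166 in
P − Ia = 8.410 − 0.166 = 398203/48300 ≈ 8.244 in (> 0, runoff occurs)
Runoff Q = (P−Ia)²/(P−Ia+S) = (8.244)²/(8.244+0.828) = 158565629209/21165204900 ≈ 7.492 in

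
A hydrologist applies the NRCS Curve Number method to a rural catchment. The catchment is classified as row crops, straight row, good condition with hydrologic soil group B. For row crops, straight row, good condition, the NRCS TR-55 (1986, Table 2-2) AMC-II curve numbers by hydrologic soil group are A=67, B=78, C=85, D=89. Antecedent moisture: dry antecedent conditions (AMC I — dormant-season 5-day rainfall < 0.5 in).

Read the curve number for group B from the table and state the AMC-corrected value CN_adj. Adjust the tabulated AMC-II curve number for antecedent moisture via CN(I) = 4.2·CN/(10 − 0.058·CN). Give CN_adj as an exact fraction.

CN_adj = 81900/1369 ≈ 59.825

NRCS table: row crops, straight row, good condition, soil group B → CN(II) = 78
Dry (AMC I): CN(I) = 4.2·78/(10 − 0.058·78) = (1638/5)/(1369/250) = 81900/1369 ≈ 59.825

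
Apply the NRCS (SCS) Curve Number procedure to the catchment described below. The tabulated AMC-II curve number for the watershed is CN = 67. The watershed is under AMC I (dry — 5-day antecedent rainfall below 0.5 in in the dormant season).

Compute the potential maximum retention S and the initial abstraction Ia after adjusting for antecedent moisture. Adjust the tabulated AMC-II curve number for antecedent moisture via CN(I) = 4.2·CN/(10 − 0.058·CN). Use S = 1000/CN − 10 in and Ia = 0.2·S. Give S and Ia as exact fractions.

S = 5500/469 in ≈ 11.727 in; Ia = 1100/469 in ≈ 2.345 in

Dry (AMC I): CN(I) = 4.2·67/(10 − 0.058·67) = (1407/5)/(3057/500) = 46900/1019 ≈ 46.026
Max retention: S = 1000/(46900/1019) − 10 = 5500/469 in (≈ 11.727 in)
Ia = 0.2·(5500/469) = 1100/469 in ≈ 2.345 in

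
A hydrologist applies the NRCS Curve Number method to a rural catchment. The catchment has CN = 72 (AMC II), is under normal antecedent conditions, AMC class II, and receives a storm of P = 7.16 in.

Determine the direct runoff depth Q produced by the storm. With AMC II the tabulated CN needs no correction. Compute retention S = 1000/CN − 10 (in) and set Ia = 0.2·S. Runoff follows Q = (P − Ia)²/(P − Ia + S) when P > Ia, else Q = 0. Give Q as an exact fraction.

AMC II — tabulated CN = 72 applies directly.
Max retention: S = 1000/72 − 10 = 35/9 in (≈ 3.889 in)
Ia = 0.2S: 0.2·3.889 = 0.778 in (exactly 7/9)
Since P=7.160 > Ia=0.778: effective rainfall P−Ia = 1436/225 in
Q: (1436/225)² ÷ (2311/225) = 2062096/519975 in (≈ 3.966 in)

Q = 2062096/519975 in ≈ 3.966 in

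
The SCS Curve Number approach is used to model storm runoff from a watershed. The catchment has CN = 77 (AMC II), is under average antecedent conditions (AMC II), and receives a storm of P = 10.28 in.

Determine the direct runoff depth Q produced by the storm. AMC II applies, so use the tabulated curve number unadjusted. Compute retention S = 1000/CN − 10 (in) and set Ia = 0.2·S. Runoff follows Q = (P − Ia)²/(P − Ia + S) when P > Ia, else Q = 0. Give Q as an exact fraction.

Q = 347412321/46948825 in ≈ 7.400 in

AMC II — tabulated CN = 77 applies directly.
S = 1000/77 − 10 = 230/77 in ≈ 2.987 in
Ia = 0.2·(230/77) = 46/77 in ≈ 0.597 in
Excess rainfall: 10.280 − 0.597 = 9.683 in; P > Ia so Q > 0
Runoff Q = (P−Ia)²/(P−Ia+S) = (9.683)²/(9.683+2.987) = 347412321/46948825 ≈ 7.400 in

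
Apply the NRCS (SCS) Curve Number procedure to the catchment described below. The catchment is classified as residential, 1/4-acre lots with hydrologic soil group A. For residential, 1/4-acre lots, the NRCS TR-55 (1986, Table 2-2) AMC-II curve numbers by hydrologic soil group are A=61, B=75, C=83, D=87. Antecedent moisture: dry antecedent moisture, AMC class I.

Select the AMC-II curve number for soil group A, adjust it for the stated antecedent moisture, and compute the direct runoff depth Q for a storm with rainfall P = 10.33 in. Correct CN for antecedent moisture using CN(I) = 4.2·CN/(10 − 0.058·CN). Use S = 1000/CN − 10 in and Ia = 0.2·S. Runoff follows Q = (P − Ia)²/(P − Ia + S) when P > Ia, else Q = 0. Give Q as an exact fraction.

Q = 96777610281/41038585700 in ≈ 2.358 in

NRCS table: residential, 1/4-acre lots, soil group A → CN(II) = 61
CN(I) from CN(II)=61: (4.2·61)/(10 − 0.058·61) = 42700/1077 ≈ 39.647
Max retention: S = 1000/(42700/1077) − 10 = 6500/427 in (≈ 15.222 in)
Ia = 0.2·(6500/427) = 1300/427 in ≈ 3.044 in
Excess rainfall: 10.330 − 3.044 = 7.286 in; P > Ia so Q > 0
Q = (311091/42700)²/((311091/42700) + 6500/427) = (96777610281/1823290000)/(961091/42700) = 96777610281/41038585700 in ≈ 2.358 in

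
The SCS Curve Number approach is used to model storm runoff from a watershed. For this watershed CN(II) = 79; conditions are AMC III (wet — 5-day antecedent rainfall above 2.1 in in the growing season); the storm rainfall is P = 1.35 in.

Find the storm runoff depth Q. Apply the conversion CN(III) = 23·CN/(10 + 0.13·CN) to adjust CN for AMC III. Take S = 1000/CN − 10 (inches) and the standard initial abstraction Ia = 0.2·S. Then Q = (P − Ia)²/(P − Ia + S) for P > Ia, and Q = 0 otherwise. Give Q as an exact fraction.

CN(III) from CN(II)=79: (23·79)/(10 + 0.13·79) = 181700/2027 ≈ 89.640
Retention S: 1000/CN − 10 with CN=89.640 → S = 2100/1817 ≈ 1.156 in
Ia = 0.2·(2100/1817) = 420/1817 in ≈ 0.231 in
Since P=1.350 > Ia=0.231: effective rainfall P−Ia = 40659/36340 in
Q = (40659/36340)²/((40659/36340) + 2100/1817) = (1653154281/1320595600)/(82659/36340) = 551051427/1001276020 in ≈ 0.550 in

Q = 551051427/1001276020 in ≈ 0.550 in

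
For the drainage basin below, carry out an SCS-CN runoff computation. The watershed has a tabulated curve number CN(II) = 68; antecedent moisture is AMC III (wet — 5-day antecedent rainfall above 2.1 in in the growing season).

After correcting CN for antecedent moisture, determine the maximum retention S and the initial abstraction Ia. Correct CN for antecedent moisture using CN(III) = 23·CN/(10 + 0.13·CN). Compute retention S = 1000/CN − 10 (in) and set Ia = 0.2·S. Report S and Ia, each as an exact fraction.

CN(III) from CN(II)=68: (23·68)/(10 + 0.13·68) = 39100/471 ≈ 83.015
S = 1000/(39100/471) − 10 = 800/391 in ≈ 2.046 in
Ia = 0.2·(800/391) = 160/391 in ≈ 0.409 in

S = 800/391 in ≈ 2.046 in; Ia = 160/391 in ≈ 0.409 in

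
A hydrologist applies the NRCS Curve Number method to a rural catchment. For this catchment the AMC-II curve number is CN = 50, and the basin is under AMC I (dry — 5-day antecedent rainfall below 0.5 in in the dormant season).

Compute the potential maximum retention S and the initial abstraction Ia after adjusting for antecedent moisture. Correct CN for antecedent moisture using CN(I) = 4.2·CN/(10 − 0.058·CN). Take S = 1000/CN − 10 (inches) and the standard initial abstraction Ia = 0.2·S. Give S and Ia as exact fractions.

S = 500/21 in ≈ 23.810 in; Ia = 100/21 in ≈ 4.762 in

Adjust CN=50 to AMC I: 4.2·50/(10 − 0.058·50) → 210 ÷ (71/10) = 2100/71 ≈ 29.577
Max retention: S = 1000/(2100/71) − 10 = 500/21 in (≈ 23.810 in)
Ia = 0.2S: 0.2·23.810 = 4.762 in (exactly 100/21)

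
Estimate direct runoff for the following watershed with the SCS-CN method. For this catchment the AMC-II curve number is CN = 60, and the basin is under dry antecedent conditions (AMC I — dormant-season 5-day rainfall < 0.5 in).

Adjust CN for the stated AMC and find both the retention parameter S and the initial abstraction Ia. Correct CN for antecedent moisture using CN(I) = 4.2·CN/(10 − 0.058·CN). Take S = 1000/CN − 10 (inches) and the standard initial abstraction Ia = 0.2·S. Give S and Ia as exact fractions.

S = 1000/63 in ≈ 15.873 in; Ia = 200/63 in ≈ 3.175 in

CN(I) from CN(II)=60: (4.2·60)/(10 − 0.058·60) = 6300/163 ≈ 38.650
Retention S: 1000/CN − 10 with CN=38.650 → S = 1000/63 ≈ 15.873 in
Ia = 0.2S: 0.2·15.873 = 3.175 in (exactly 200/63)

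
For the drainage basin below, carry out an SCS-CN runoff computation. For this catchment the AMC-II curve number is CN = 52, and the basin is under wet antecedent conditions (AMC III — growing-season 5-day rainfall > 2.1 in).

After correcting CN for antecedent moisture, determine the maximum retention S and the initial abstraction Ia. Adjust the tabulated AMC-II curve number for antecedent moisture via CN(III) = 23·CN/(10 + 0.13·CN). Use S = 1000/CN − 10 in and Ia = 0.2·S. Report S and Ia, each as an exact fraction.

Adjust CN=52 to AMC III: 23·52/(10 + 0.13·52) → 1196 ÷ (419/25) = 29900/419 ≈ 71.360
Max retention: S = 1000/(29900/419) − 10 = 1200/299 in (≈ 4.013 in)
Ia = 0.2·(1200/299) = 240/299 in ≈ 0.803 in

S = 1200/299 in ≈ 4.013 in; Ia = 240/299 in ≈ 0.803 in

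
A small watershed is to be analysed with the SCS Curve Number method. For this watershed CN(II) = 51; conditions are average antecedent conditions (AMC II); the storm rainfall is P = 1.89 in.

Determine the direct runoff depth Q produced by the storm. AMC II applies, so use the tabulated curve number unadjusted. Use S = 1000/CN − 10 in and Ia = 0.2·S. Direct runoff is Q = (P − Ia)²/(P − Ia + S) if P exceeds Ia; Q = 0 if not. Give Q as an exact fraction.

Q = 0 in ≈ 0.000 in

AMC II — tabulated CN = 51 applies directly.
Max retention: S = 1000/51 − 10 = 490/51 in (≈ 9.608 in)
Initial abstraction Ia = S/5 = (490/51)/5 = 98/51 ≈ 1.922 in
P = 1.890 ≤ Ia = 1.922 in: entire storm abstracted, Q = 0.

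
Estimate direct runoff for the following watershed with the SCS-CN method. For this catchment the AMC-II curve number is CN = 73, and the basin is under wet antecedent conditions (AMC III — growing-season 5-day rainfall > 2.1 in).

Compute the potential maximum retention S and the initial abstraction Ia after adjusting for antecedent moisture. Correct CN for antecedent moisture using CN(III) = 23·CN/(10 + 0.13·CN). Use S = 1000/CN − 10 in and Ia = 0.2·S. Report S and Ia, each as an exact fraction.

Wet (AMC III): CN(III) = 23·73/(10 + 0.13·73) = 1679/(1949/100) = 167900/1949 ≈ 86.147
Max retention: S = 1000/(167900/1949) − 10 = 2700/1679 in (≈ 1.608 in)
Ia = 0.2S: 0.2·1.608 = 0.322 in (exactly 540/1679)

S = 2700/1679 in ≈ 1.608 in; Ia = 540/1679 in ≈ 0.322 in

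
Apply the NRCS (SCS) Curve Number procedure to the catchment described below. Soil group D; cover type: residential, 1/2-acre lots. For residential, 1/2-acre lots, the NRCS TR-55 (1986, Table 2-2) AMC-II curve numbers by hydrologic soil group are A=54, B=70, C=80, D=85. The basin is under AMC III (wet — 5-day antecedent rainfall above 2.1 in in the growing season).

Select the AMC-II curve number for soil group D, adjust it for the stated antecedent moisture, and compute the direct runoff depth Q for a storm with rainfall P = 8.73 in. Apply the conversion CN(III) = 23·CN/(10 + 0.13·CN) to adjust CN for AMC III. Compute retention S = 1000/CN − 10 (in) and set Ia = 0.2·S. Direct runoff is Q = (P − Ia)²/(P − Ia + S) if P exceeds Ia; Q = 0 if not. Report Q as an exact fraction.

NRCS table: residential, 1/2-acre lots, soil group D → CN(II) = 85
CN(III) from CN(II)=85: (23·85)/(10 + 0.13·85) = 39100/421 ≈ 92.874
Retention S: 1000/CN − 10 with CN=92.874 → S = 300/391 ≈ 0.767 in
Initial abstraction Ia = S/5 = (300/391)/5 = 60/391 ≈ 0.153 in
P − Ia = 8.730 − 0.153 = 335343/39100 ≈ 8.577 in (> 0, runoff occurs)
Q = (335343/39100)²/((335343/39100) + 300/391) = (112454927649/1528810000)/(365343/39100) = 37484975883/4761637100 in ≈ 7.872 in

Q = 37484975883/4761637100 in ≈ 7.872 in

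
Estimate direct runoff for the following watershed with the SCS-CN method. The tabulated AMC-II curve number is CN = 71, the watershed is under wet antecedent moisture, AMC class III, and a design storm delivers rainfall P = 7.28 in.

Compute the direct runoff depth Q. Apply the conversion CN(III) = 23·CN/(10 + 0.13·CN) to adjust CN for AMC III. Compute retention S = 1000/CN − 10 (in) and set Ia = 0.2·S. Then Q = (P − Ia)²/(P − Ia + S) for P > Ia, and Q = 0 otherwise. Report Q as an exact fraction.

Q = 39961341218/7250642475 in ≈ 5.511 in

Adjust CN=71 to AMC III: 23·71/(10 + 0.13·71) → 1633 ÷ (1923/100) = 163300/1923 ≈ 84.919
Max retention: S = 1000/(163300/1923) − 10 = 2900/1633 in (≈ 1.776 in)
Initial abstraction Ia = S/5 = (2900/1633)/5 = 580/1633 ≈ 0.355 in
P − Ia = 7.280 − 0.355 = 282706/40825 ≈ 6.925 in (> 0, runoff occurs)
Runoff Q = (P−Ia)²/(P−Ia+S) = (6.925)²/(6.925+1.776) = 39961341218/7250642475 ≈ 5.511 in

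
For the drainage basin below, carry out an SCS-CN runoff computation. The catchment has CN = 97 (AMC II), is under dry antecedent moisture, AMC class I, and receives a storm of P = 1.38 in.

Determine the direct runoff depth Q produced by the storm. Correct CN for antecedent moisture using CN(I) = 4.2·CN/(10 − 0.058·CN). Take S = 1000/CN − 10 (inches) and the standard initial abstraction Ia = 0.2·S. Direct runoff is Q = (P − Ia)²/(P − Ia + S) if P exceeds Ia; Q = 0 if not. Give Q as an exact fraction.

CN(I) from CN(II)=97: (4.2·97)/(10 − 0.058·97) = 67900/729 ≈ 93.141
S = 1000/(67900/729) − 10 = 500/679 in ≈ 0.736 in
Initial abstraction Ia = S/5 = (500/679)/5 = 100/679 ≈ 0.147 in
Excess rainfall: 1.380 − 0.147 = 1.233 in; P > Ia so Q > 0
Runoff Q = (P−Ia)²/(P−Ia+S) = (1.233)²/(1.233+0.736) = 1751506201/2269591450 ≈ 0.772 in

Q = 1751506201/2269591450 in ≈ 0.772 in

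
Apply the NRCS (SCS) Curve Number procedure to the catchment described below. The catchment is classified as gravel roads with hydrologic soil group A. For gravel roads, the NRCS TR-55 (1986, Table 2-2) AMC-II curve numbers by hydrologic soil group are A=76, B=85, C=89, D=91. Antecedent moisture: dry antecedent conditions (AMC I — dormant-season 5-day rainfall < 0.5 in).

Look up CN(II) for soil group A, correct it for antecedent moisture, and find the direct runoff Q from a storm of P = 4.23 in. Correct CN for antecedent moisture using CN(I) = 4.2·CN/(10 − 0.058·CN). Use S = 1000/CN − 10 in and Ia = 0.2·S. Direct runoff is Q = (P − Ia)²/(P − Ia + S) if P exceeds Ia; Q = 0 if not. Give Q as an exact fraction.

Q = 1314715081/1812244700 in ≈ 0.725 in

NRCS table: gravel roads, soil group A → CN(II) = 76
Adjust CN=76 to AMC I: 4.2·76/(10 − 0.058·76) → (1596/5) ÷ (699/125) = 13300/233 ≈ 57.082
Max retention: S = 1000/(13300/233) − 10 = 1000/133 in (≈ 7.519 in)
Initial abstraction Ia = S/5 = (1000/133)/5 = 200/133 ≈ 1.504 in
P − Ia = 4.230 − 1.504 = 36259/13300 ≈ 2.726 in (> 0, runoff occurs)
Q = (36259/13300)²/((36259/13300) + 1000/133) = (1314715081/176890000)/(136259/13300) = 1314715081/1812244700 in ≈ 0.725 in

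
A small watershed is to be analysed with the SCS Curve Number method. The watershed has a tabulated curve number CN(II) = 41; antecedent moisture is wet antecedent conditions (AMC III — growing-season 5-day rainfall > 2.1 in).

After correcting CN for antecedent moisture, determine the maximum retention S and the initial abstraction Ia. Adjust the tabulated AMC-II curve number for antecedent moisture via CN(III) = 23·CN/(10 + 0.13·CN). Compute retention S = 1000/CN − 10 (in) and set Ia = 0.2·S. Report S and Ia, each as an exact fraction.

CN(III) from CN(II)=41: (23·41)/(10 + 0.13·41) = 94300/1533 ≈ 61.513
Max retention: S = 1000/(94300/1533) − 10 = 5900/943 in (≈ 6.257 in)
Initial abstraction Ia = S/5 = (5900/943)/5 = 1180/943 ≈ 1.251 in

S = 5900/943 in ≈ 6.257 in; Ia = 1180/943 in ≈ 1.251 in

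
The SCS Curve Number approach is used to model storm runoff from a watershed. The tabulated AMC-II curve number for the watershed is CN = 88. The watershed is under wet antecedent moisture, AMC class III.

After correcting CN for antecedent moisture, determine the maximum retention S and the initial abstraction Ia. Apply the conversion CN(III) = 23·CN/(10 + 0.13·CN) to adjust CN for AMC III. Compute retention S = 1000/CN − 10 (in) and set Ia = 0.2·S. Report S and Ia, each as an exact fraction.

CN(III) from CN(II)=88: (23·88)/(10 + 0.13·88) = 6325/67 ≈ 94.403
Max retention: S = 1000/(6325/67) − 10 = 150/253 in (≈ 0.593 in)
Initial abstraction Ia = S/5 = (150/253)/5 = 30/253 ≈ 0.119 in

S = 150/253 in ≈ 0.593 in; Ia = 30/253 in ≈ 0.119 in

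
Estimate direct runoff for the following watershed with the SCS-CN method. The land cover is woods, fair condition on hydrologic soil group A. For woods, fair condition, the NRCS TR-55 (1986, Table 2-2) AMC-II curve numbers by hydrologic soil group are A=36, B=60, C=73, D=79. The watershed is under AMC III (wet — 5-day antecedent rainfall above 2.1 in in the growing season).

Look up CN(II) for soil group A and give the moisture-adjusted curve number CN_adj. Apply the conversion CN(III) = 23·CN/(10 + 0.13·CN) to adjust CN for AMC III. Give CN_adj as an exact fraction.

NRCS table: woods, fair condition, soil group A → CN(II) = 36
Adjust CN=36 to AMC III: 23·36/(10 + 0.13·36) → 828 ÷ (367/25) = 20700/367 ≈ 56.403

CN_adj = 20700/367 ≈ 56.403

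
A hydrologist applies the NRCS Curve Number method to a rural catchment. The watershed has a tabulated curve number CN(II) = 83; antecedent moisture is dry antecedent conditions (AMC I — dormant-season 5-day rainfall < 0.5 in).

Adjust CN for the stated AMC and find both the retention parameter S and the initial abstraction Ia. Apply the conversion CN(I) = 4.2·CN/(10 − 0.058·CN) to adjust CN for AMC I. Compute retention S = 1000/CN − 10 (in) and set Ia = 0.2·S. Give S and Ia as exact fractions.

Adjust CN=83 to AMC I: 4.2·83/(10 − 0.058·83) → (1743/5) ÷ (2593/500) = 174300/2593 ≈ 67.219
Max retention: S = 1000/(174300/2593) − 10 = 8500/1743 in (≈ 4.877 in)
Initial abstraction Ia = S/5 = (8500/1743)/5 = 1700/1743 ≈ 0.975 in

S = 8500/1743 in ≈ 4.877 in; Ia = 1700/1743 in ≈ 0.975 in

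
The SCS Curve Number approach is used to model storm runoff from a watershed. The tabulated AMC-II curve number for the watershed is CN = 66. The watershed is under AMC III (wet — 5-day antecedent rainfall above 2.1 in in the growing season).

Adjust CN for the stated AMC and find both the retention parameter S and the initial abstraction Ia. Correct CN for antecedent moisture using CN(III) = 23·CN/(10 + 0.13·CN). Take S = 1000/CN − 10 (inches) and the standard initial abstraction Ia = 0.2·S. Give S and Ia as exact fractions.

CN(III) from CN(II)=66: (23·66)/(10 + 0.13·66) = 75900/929 ≈ 81.701
S = 1000/(75900/929) − 10 = 1700/759 in ≈ 2.240 in
Ia = 0.2S: 0.2·2.240 = 0.448 in (exactly 340/759)

S = 1700/759 in ≈ 2.240 in; Ia = 340/759 in ≈ 0.448 in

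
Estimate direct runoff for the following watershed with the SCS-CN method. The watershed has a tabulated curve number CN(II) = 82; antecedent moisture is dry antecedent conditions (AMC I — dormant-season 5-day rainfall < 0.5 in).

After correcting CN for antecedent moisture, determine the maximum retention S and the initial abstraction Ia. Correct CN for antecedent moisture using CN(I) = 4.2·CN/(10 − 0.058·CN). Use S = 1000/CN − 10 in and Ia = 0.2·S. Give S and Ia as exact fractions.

S = 1500/287 in ≈ 5.226 in; Ia = 300/287 in ≈ 1.045 in

Adjust CN=82 to AMC I: 4.2·82/(10 − 0.058·82) → (1722/5) ÷ (1311/250) = 28700/437 ≈ 65.675
S = 1000/(28700/437) − 10 = 1500/287 in ≈ 5.226 in
Ia = 0.2S: 0.2·5.226 = 1.045 in (exactly 300/287)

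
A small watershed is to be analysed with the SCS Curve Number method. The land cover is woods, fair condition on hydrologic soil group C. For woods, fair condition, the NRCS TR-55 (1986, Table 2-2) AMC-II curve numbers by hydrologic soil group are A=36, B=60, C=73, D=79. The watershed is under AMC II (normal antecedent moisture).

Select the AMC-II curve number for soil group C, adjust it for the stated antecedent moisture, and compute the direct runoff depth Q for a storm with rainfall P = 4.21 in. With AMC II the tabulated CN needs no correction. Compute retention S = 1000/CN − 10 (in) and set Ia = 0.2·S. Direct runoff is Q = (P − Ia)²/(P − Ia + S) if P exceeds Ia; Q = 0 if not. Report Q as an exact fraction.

Q = 641760889/382030900 in ≈ 1.680 in

NRCS table: woods, fair condition, soil group C → CN(II) = 73
CN(II) = 73; AMC II needs no correction.
Max retention: S = 1000/73 − 10 = 270/73 in (≈ 3.699 in)
Ia = 0.2·(270/73) = 54/73 in ≈ 0.740 in
Excess rainfall: 4.210 − 0.740 = 3.470 in; P > Ia so Q > 0
Q = (25333/7300)²/((25333/7300) + 270/73) = (641760889/53290000)/(52333/7300) = 641760889/382030900 in ≈ 1.680 in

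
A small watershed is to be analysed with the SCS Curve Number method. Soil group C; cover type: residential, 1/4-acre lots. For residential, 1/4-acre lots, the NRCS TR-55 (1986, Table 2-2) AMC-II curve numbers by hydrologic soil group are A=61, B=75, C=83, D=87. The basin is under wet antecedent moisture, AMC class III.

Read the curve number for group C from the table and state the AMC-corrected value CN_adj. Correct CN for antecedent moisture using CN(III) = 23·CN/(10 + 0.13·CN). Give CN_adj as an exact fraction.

CN_adj = 190900/2079 ≈ 91.823

NRCS table: residential, 1/4-acre lots, soil group C → CN(II) = 83
CN(III) from CN(II)=83: (23·83)/(10 + 0.13·83) = 190900/2079 ≈ 91.823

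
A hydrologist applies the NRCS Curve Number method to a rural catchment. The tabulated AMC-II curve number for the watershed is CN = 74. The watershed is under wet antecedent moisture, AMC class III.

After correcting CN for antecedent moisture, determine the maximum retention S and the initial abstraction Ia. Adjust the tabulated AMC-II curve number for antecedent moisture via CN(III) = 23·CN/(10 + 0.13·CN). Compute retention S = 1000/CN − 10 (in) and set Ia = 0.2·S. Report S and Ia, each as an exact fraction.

Wet (AMC III): CN(III) = 23·74/(10 + 0.13·74) = 1702/(981/50) = 85100/981 ≈ 86.748
Retention S: 1000/CN − 10 with CN=86.748 → S = 1300/851 ≈ 1.528 in
Ia = 0.2S: 0.2·1.528 = 0.306 in (exactly 260/851)

S = 1300/851 in ≈ 1.528 in; Ia = 260/851 in ≈ 0.306 in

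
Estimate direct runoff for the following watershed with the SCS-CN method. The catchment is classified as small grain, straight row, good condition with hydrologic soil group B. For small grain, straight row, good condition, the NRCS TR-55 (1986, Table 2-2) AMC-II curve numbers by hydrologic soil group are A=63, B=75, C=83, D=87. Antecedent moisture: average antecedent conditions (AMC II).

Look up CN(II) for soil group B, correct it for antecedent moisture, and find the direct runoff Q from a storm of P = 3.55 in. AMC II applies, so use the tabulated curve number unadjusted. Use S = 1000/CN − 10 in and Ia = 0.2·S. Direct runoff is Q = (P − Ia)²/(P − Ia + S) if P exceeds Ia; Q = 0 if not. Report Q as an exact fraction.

NRCS table: small grain, straight row, good condition, soil group B → CN(II) = 75
AMC II — tabulated CN = 75 applies directly.
Max retention: S = 1000/75 − 10 = 10/3 in (≈ 3.333 in)
Ia = 0.2S: 0.2·3.333 = 0.667 in (exactly 2/3)
Excess rainfall: 3.550 − 0.667 = 2.883 in; P > Ia so Q > 0
Q: (173/60)² ÷ (373/60) = 29929/22380 in (≈ 1.337 in)

Q = 29929/22380 in ≈ 1.337 in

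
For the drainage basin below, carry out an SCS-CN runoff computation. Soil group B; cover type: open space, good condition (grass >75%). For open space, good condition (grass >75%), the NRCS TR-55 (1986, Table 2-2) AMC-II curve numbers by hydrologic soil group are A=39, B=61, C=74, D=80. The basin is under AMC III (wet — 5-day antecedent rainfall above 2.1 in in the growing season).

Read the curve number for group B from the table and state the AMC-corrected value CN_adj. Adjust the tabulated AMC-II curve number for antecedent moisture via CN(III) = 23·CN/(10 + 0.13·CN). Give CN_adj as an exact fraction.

CN_adj = 140300/1793 ≈ 78.249

NRCS table: open space, good condition (grass >75%), soil group B → CN(II) = 61
Adjust CN=61 to AMC III: 23·61/(10 + 0.13·61) → 1403 ÷ (1793/100) = 140300/1793 ≈ 78.249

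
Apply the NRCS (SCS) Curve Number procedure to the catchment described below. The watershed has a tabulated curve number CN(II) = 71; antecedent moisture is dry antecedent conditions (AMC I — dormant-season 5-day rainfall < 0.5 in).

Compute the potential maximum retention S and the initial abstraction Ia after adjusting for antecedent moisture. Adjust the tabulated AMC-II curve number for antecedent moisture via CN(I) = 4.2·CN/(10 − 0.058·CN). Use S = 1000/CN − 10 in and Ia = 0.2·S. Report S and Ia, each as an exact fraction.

S = 14500/1491 in ≈ 9.725 in; Ia = 2900/1491 in ≈ 1.945 in

Dry (AMC I): CN(I) = 4.2·71/(10 − 0.058·71) = (1491/5)/(2941/500) = 149100/2941 ≈ 50.697
Max retention: S = 1000/(149100/2941) − 10 = 14500/1491 in (≈ 9.725 in)
Initial abstraction Ia = S/5 = (14500/1491)/5 = 2900/1491 ≈ 1.945 in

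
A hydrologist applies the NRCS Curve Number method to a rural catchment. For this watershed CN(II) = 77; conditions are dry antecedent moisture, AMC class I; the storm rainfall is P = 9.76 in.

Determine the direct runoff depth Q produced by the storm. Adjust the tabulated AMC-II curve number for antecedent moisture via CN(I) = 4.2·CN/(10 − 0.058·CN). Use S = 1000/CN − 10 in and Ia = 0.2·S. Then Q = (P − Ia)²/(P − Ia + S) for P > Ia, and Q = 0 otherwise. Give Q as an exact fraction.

CN(I) from CN(II)=77: (4.2·77)/(10 − 0.058·77) = 161700/2767 ≈ 58.439
S = 1000/(161700/2767) − 10 = 11500/1617 in ≈ 7.112 in
Initial abstraction Ia = S/5 = (11500/1617)/5 = 2300/1617 ≈ 1.422 in
Excess rainfall: 9.760 − 1.422 = 8.338 in; P > Ia so Q > 0
Runoff Q = (P−Ia)²/(P−Ia+S) = (8.338)²/(8.338+7.112) = 28400338576/6311838225 ≈ 4.500 in

Q = 28400338576/6311838225 in ≈ 4.500 in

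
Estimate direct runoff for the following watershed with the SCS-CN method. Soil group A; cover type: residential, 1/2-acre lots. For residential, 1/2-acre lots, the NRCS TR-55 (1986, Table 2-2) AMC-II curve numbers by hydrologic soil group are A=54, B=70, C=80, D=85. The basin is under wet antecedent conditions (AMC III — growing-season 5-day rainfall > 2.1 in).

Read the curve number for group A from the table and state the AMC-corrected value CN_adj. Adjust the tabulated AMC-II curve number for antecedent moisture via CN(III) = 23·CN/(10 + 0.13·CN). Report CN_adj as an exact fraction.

CN_adj = 2700/37 ≈ 72.973

NRCS table: residential, 1/2-acre lots, soil group A → CN(II) = 54
Adjust CN=54 to AMC III: 23·54/(10 + 0.13·54) → 1242 ÷ (851/50) = 2700/37 ≈ 72.973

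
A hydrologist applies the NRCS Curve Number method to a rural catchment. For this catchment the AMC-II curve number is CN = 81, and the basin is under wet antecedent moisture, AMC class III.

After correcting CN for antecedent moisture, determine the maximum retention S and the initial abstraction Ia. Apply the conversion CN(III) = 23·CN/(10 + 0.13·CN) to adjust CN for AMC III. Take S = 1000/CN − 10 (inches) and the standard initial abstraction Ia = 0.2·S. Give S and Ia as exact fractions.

Adjust CN=81 to AMC III: 23·81/(10 + 0.13·81) → 1863 ÷ (2053/100) = 186300/2053 ≈ 90.745
Retention S: 1000/CN − 10 with CN=90.745 → S = 1900/1863 ≈ 1.020 in
Initial abstraction Ia = S/5 = (1900/1863)/5 = 380/1863 ≈ 0.204 in

S = 1900/1863 in ≈ 1.020 in; Ia = 380/1863 in ≈ 0.204 in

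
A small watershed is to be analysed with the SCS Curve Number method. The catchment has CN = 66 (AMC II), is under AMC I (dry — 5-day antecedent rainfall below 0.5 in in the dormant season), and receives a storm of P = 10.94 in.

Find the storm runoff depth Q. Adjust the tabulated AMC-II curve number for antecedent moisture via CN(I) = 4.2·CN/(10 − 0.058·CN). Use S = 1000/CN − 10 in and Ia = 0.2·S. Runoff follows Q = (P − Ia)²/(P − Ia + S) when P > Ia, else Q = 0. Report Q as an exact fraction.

Adjust CN=66 to AMC I: 4.2·66/(10 − 0.058·66) → (1386/5) ÷ (1543/250) = 69300/1543 ≈ 44.913
Retention S: 1000/CN − 10 with CN=44.913 → S = 8500/693 ≈ 12.266 in
Initial abstraction Ia = S/5 = (8500/693)/5 = 1700/693 ≈ 2.453 in
Since P=10.940 > Ia=2.453: effective rainfall P−Ia = 294071/34650 in
Q: (294071/34650)² ÷ (719071/34650) = 86477753041/24915810150 in (≈ 3.471 in)

Q = 86477753041/24915810150 in ≈ 3.471 in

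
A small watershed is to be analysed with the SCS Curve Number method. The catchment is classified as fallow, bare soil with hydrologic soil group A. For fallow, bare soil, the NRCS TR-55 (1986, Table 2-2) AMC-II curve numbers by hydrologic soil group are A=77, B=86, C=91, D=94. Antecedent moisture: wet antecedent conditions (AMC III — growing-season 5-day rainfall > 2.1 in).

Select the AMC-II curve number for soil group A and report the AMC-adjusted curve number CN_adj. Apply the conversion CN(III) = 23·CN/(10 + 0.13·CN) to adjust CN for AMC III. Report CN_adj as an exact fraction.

NRCS table: fallow, bare soil, soil group A → CN(II) = 77
Adjust CN=77 to AMC III: 23·77/(10 + 0.13·77) → 1771 ÷ (2001/100) = 7700/87 ≈ 88.506

CN_adj = 7700/87 ≈ 88.506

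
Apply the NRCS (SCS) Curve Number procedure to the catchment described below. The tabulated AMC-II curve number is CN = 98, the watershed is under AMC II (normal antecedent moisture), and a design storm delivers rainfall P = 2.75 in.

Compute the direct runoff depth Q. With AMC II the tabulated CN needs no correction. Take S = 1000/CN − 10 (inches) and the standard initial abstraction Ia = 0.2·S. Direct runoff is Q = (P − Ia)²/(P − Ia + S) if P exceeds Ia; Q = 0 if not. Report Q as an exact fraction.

Average conditions: CN = 98 (no AMC adjustment).
Retention S: 1000/CN − 10 with CN=98.000 → S = 10/49 ≈ 0.204 in
Ia = 0.2·(10/49) = 2/49 in ≈ 0.041 in
Since P=2.750 > Ia=0.041: effective rainfall P−Ia = 531/196 in
Q: (531/196)² ÷ (571/196) = 281961/111916 in (≈ 2.519 in)

Q = 281961/111916 in ≈ 2.519 in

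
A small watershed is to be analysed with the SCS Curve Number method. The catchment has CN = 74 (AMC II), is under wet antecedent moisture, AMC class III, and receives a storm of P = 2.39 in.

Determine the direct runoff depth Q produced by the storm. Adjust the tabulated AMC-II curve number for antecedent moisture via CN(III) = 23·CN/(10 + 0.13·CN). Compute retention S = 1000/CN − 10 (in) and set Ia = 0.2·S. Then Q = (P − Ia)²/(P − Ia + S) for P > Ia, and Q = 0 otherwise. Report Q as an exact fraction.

CN(III) from CN(II)=74: (23·74)/(10 + 0.13·74) = 85100/981 ≈ 86.748
Max retention: S = 1000/(85100/981) − 10 = 1300/851 in (≈ 1.528 in)
Initial abstraction Ia = S/5 = (1300/851)/5 = 260/851 ≈ 0.306 in
Excess rainfall: 2.390 − 0.306 = 2.084 in; P > Ia so Q > 0
Runoff Q = (P−Ia)²/(P−Ia+S) = (2.084)²/(2.084+1.528) = 31466857321/26158803900 ≈ 1.203 in

Q = 31466857321/26158803900 in ≈ 1.203 in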